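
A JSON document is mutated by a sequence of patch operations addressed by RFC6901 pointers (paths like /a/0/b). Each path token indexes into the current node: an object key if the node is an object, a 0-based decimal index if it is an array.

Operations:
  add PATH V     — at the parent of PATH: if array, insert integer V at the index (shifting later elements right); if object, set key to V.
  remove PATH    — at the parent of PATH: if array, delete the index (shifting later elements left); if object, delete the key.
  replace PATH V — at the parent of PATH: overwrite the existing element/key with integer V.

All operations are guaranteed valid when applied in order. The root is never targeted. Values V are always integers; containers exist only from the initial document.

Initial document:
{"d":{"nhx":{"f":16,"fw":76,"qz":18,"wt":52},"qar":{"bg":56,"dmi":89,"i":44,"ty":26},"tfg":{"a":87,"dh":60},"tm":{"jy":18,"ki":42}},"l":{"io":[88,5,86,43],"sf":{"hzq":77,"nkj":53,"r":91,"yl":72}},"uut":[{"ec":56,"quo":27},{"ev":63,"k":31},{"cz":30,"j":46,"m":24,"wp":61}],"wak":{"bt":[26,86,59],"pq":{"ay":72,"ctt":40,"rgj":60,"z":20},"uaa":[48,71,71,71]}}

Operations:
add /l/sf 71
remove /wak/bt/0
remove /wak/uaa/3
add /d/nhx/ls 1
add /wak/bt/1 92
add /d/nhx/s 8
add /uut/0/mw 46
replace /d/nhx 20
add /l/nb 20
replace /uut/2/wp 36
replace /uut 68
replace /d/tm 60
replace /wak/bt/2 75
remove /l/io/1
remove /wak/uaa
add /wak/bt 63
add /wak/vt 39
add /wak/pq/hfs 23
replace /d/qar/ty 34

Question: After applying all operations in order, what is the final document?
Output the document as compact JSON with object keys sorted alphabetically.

Answer: {"d":{"nhx":20,"qar":{"bg":56,"dmi":89,"i":44,"ty":34},"tfg":{"a":87,"dh":60},"tm":60},"l":{"io":[88,86,43],"nb":20,"sf":71},"uut":68,"wak":{"bt":63,"pq":{"ay":72,"ctt":40,"hfs":23,"rgj":60,"z":20},"vt":39}}

Derivation:
After op 1 (add /l/sf 71): {"d":{"nhx":{"f":16,"fw":76,"qz":18,"wt":52},"qar":{"bg":56,"dmi":89,"i":44,"ty":26},"tfg":{"a":87,"dh":60},"tm":{"jy":18,"ki":42}},"l":{"io":[88,5,86,43],"sf":71},"uut":[{"ec":56,"quo":27},{"ev":63,"k":31},{"cz":30,"j":46,"m":24,"wp":61}],"wak":{"bt":[26,86,59],"pq":{"ay":72,"ctt":40,"rgj":60,"z":20},"uaa":[48,71,71,71]}}
After op 2 (remove /wak/bt/0): {"d":{"nhx":{"f":16,"fw":76,"qz":18,"wt":52},"qar":{"bg":56,"dmi":89,"i":44,"ty":26},"tfg":{"a":87,"dh":60},"tm":{"jy":18,"ki":42}},"l":{"io":[88,5,86,43],"sf":71},"uut":[{"ec":56,"quo":27},{"ev":63,"k":31},{"cz":30,"j":46,"m":24,"wp":61}],"wak":{"bt":[86,59],"pq":{"ay":72,"ctt":40,"rgj":60,"z":20},"uaa":[48,71,71,71]}}
After op 3 (remove /wak/uaa/3): {"d":{"nhx":{"f":16,"fw":76,"qz":18,"wt":52},"qar":{"bg":56,"dmi":89,"i":44,"ty":26},"tfg":{"a":87,"dh":60},"tm":{"jy":18,"ki":42}},"l":{"io":[88,5,86,43],"sf":71},"uut":[{"ec":56,"quo":27},{"ev":63,"k":31},{"cz":30,"j":46,"m":24,"wp":61}],"wak":{"bt":[86,59],"pq":{"ay":72,"ctt":40,"rgj":60,"z":20},"uaa":[48,71,71]}}
After op 4 (add /d/nhx/ls 1): {"d":{"nhx":{"f":16,"fw":76,"ls":1,"qz":18,"wt":52},"qar":{"bg":56,"dmi":89,"i":44,"ty":26},"tfg":{"a":87,"dh":60},"tm":{"jy":18,"ki":42}},"l":{"io":[88,5,86,43],"sf":71},"uut":[{"ec":56,"quo":27},{"ev":63,"k":31},{"cz":30,"j":46,"m":24,"wp":61}],"wak":{"bt":[86,59],"pq":{"ay":72,"ctt":40,"rgj":60,"z":20},"uaa":[48,71,71]}}
After op 5 (add /wak/bt/1 92): {"d":{"nhx":{"f":16,"fw":76,"ls":1,"qz":18,"wt":52},"qar":{"bg":56,"dmi":89,"i":44,"ty":26},"tfg":{"a":87,"dh":60},"tm":{"jy":18,"ki":42}},"l":{"io":[88,5,86,43],"sf":71},"uut":[{"ec":56,"quo":27},{"ev":63,"k":31},{"cz":30,"j":46,"m":24,"wp":61}],"wak":{"bt":[86,92,59],"pq":{"ay":72,"ctt":40,"rgj":60,"z":20},"uaa":[48,71,71]}}
After op 6 (add /d/nhx/s 8): {"d":{"nhx":{"f":16,"fw":76,"ls":1,"qz":18,"s":8,"wt":52},"qar":{"bg":56,"dmi":89,"i":44,"ty":26},"tfg":{"a":87,"dh":60},"tm":{"jy":18,"ki":42}},"l":{"io":[88,5,86,43],"sf":71},"uut":[{"ec":56,"quo":27},{"ev":63,"k":31},{"cz":30,"j":46,"m":24,"wp":61}],"wak":{"bt":[86,92,59],"pq":{"ay":72,"ctt":40,"rgj":60,"z":20},"uaa":[48,71,71]}}
After op 7 (add /uut/0/mw 46): {"d":{"nhx":{"f":16,"fw":76,"ls":1,"qz":18,"s":8,"wt":52},"qar":{"bg":56,"dmi":89,"i":44,"ty":26},"tfg":{"a":87,"dh":60},"tm":{"jy":18,"ki":42}},"l":{"io":[88,5,86,43],"sf":71},"uut":[{"ec":56,"mw":46,"quo":27},{"ev":63,"k":31},{"cz":30,"j":46,"m":24,"wp":61}],"wak":{"bt":[86,92,59],"pq":{"ay":72,"ctt":40,"rgj":60,"z":20},"uaa":[48,71,71]}}
After op 8 (replace /d/nhx 20): {"d":{"nhx":20,"qar":{"bg":56,"dmi":89,"i":44,"ty":26},"tfg":{"a":87,"dh":60},"tm":{"jy":18,"ki":42}},"l":{"io":[88,5,86,43],"sf":71},"uut":[{"ec":56,"mw":46,"quo":27},{"ev":63,"k":31},{"cz":30,"j":46,"m":24,"wp":61}],"wak":{"bt":[86,92,59],"pq":{"ay":72,"ctt":40,"rgj":60,"z":20},"uaa":[48,71,71]}}
After op 9 (add /l/nb 20): {"d":{"nhx":20,"qar":{"bg":56,"dmi":89,"i":44,"ty":26},"tfg":{"a":87,"dh":60},"tm":{"jy":18,"ki":42}},"l":{"io":[88,5,86,43],"nb":20,"sf":71},"uut":[{"ec":56,"mw":46,"quo":27},{"ev":63,"k":31},{"cz":30,"j":46,"m":24,"wp":61}],"wak":{"bt":[86,92,59],"pq":{"ay":72,"ctt":40,"rgj":60,"z":20},"uaa":[48,71,71]}}
After op 10 (replace /uut/2/wp 36): {"d":{"nhx":20,"qar":{"bg":56,"dmi":89,"i":44,"ty":26},"tfg":{"a":87,"dh":60},"tm":{"jy":18,"ki":42}},"l":{"io":[88,5,86,43],"nb":20,"sf":71},"uut":[{"ec":56,"mw":46,"quo":27},{"ev":63,"k":31},{"cz":30,"j":46,"m":24,"wp":36}],"wak":{"bt":[86,92,59],"pq":{"ay":72,"ctt":40,"rgj":60,"z":20},"uaa":[48,71,71]}}
After op 11 (replace /uut 68): {"d":{"nhx":20,"qar":{"bg":56,"dmi":89,"i":44,"ty":26},"tfg":{"a":87,"dh":60},"tm":{"jy":18,"ki":42}},"l":{"io":[88,5,86,43],"nb":20,"sf":71},"uut":68,"wak":{"bt":[86,92,59],"pq":{"ay":72,"ctt":40,"rgj":60,"z":20},"uaa":[48,71,71]}}
After op 12 (replace /d/tm 60): {"d":{"nhx":20,"qar":{"bg":56,"dmi":89,"i":44,"ty":26},"tfg":{"a":87,"dh":60},"tm":60},"l":{"io":[88,5,86,43],"nb":20,"sf":71},"uut":68,"wak":{"bt":[86,92,59],"pq":{"ay":72,"ctt":40,"rgj":60,"z":20},"uaa":[48,71,71]}}
After op 13 (replace /wak/bt/2 75): {"d":{"nhx":20,"qar":{"bg":56,"dmi":89,"i":44,"ty":26},"tfg":{"a":87,"dh":60},"tm":60},"l":{"io":[88,5,86,43],"nb":20,"sf":71},"uut":68,"wak":{"bt":[86,92,75],"pq":{"ay":72,"ctt":40,"rgj":60,"z":20},"uaa":[48,71,71]}}
After op 14 (remove /l/io/1): {"d":{"nhx":20,"qar":{"bg":56,"dmi":89,"i":44,"ty":26},"tfg":{"a":87,"dh":60},"tm":60},"l":{"io":[88,86,43],"nb":20,"sf":71},"uut":68,"wak":{"bt":[86,92,75],"pq":{"ay":72,"ctt":40,"rgj":60,"z":20},"uaa":[48,71,71]}}
After op 15 (remove /wak/uaa): {"d":{"nhx":20,"qar":{"bg":56,"dmi":89,"i":44,"ty":26},"tfg":{"a":87,"dh":60},"tm":60},"l":{"io":[88,86,43],"nb":20,"sf":71},"uut":68,"wak":{"bt":[86,92,75],"pq":{"ay":72,"ctt":40,"rgj":60,"z":20}}}
After op 16 (add /wak/bt 63): {"d":{"nhx":20,"qar":{"bg":56,"dmi":89,"i":44,"ty":26},"tfg":{"a":87,"dh":60},"tm":60},"l":{"io":[88,86,43],"nb":20,"sf":71},"uut":68,"wak":{"bt":63,"pq":{"ay":72,"ctt":40,"rgj":60,"z":20}}}
After op 17 (add /wak/vt 39): {"d":{"nhx":20,"qar":{"bg":56,"dmi":89,"i":44,"ty":26},"tfg":{"a":87,"dh":60},"tm":60},"l":{"io":[88,86,43],"nb":20,"sf":71},"uut":68,"wak":{"bt":63,"pq":{"ay":72,"ctt":40,"rgj":60,"z":20},"vt":39}}
After op 18 (add /wak/pq/hfs 23): {"d":{"nhx":20,"qar":{"bg":56,"dmi":89,"i":44,"ty":26},"tfg":{"a":87,"dh":60},"tm":60},"l":{"io":[88,86,43],"nb":20,"sf":71},"uut":68,"wak":{"bt":63,"pq":{"ay":72,"ctt":40,"hfs":23,"rgj":60,"z":20},"vt":39}}
After op 19 (replace /d/qar/ty 34): {"d":{"nhx":20,"qar":{"bg":56,"dmi":89,"i":44,"ty":34},"tfg":{"a":87,"dh":60},"tm":60},"l":{"io":[88,86,43],"nb":20,"sf":71},"uut":68,"wak":{"bt":63,"pq":{"ay":72,"ctt":40,"hfs":23,"rgj":60,"z":20},"vt":39}}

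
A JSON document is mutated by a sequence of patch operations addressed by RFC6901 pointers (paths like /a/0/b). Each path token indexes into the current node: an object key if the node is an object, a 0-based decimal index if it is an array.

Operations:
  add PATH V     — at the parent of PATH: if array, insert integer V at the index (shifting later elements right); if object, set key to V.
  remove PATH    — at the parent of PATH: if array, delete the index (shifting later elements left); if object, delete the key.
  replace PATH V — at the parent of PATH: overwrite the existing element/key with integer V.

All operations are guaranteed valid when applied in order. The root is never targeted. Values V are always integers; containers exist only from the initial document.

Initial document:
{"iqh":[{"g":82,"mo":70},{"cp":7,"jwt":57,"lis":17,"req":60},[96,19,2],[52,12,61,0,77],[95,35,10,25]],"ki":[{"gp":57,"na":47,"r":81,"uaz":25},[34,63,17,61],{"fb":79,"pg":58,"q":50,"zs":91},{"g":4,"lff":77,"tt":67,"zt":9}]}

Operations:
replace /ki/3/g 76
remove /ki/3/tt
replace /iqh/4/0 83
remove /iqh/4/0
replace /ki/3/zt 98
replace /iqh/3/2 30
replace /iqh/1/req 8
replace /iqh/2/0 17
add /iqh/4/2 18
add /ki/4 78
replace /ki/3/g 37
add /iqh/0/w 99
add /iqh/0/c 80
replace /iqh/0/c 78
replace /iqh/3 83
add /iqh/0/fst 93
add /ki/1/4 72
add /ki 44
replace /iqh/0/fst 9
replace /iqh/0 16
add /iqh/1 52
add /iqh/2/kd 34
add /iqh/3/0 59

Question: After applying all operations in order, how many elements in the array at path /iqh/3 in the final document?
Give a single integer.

After op 1 (replace /ki/3/g 76): {"iqh":[{"g":82,"mo":70},{"cp":7,"jwt":57,"lis":17,"req":60},[96,19,2],[52,12,61,0,77],[95,35,10,25]],"ki":[{"gp":57,"na":47,"r":81,"uaz":25},[34,63,17,61],{"fb":79,"pg":58,"q":50,"zs":91},{"g":76,"lff":77,"tt":67,"zt":9}]}
After op 2 (remove /ki/3/tt): {"iqh":[{"g":82,"mo":70},{"cp":7,"jwt":57,"lis":17,"req":60},[96,19,2],[52,12,61,0,77],[95,35,10,25]],"ki":[{"gp":57,"na":47,"r":81,"uaz":25},[34,63,17,61],{"fb":79,"pg":58,"q":50,"zs":91},{"g":76,"lff":77,"zt":9}]}
After op 3 (replace /iqh/4/0 83): {"iqh":[{"g":82,"mo":70},{"cp":7,"jwt":57,"lis":17,"req":60},[96,19,2],[52,12,61,0,77],[83,35,10,25]],"ki":[{"gp":57,"na":47,"r":81,"uaz":25},[34,63,17,61],{"fb":79,"pg":58,"q":50,"zs":91},{"g":76,"lff":77,"zt":9}]}
After op 4 (remove /iqh/4/0): {"iqh":[{"g":82,"mo":70},{"cp":7,"jwt":57,"lis":17,"req":60},[96,19,2],[52,12,61,0,77],[35,10,25]],"ki":[{"gp":57,"na":47,"r":81,"uaz":25},[34,63,17,61],{"fb":79,"pg":58,"q":50,"zs":91},{"g":76,"lff":77,"zt":9}]}
After op 5 (replace /ki/3/zt 98): {"iqh":[{"g":82,"mo":70},{"cp":7,"jwt":57,"lis":17,"req":60},[96,19,2],[52,12,61,0,77],[35,10,25]],"ki":[{"gp":57,"na":47,"r":81,"uaz":25},[34,63,17,61],{"fb":79,"pg":58,"q":50,"zs":91},{"g":76,"lff":77,"zt":98}]}
After op 6 (replace /iqh/3/2 30): {"iqh":[{"g":82,"mo":70},{"cp":7,"jwt":57,"lis":17,"req":60},[96,19,2],[52,12,30,0,77],[35,10,25]],"ki":[{"gp":57,"na":47,"r":81,"uaz":25},[34,63,17,61],{"fb":79,"pg":58,"q":50,"zs":91},{"g":76,"lff":77,"zt":98}]}
After op 7 (replace /iqh/1/req 8): {"iqh":[{"g":82,"mo":70},{"cp":7,"jwt":57,"lis":17,"req":8},[96,19,2],[52,12,30,0,77],[35,10,25]],"ki":[{"gp":57,"na":47,"r":81,"uaz":25},[34,63,17,61],{"fb":79,"pg":58,"q":50,"zs":91},{"g":76,"lff":77,"zt":98}]}
After op 8 (replace /iqh/2/0 17): {"iqh":[{"g":82,"mo":70},{"cp":7,"jwt":57,"lis":17,"req":8},[17,19,2],[52,12,30,0,77],[35,10,25]],"ki":[{"gp":57,"na":47,"r":81,"uaz":25},[34,63,17,61],{"fb":79,"pg":58,"q":50,"zs":91},{"g":76,"lff":77,"zt":98}]}
After op 9 (add /iqh/4/2 18): {"iqh":[{"g":82,"mo":70},{"cp":7,"jwt":57,"lis":17,"req":8},[17,19,2],[52,12,30,0,77],[35,10,18,25]],"ki":[{"gp":57,"na":47,"r":81,"uaz":25},[34,63,17,61],{"fb":79,"pg":58,"q":50,"zs":91},{"g":76,"lff":77,"zt":98}]}
After op 10 (add /ki/4 78): {"iqh":[{"g":82,"mo":70},{"cp":7,"jwt":57,"lis":17,"req":8},[17,19,2],[52,12,30,0,77],[35,10,18,25]],"ki":[{"gp":57,"na":47,"r":81,"uaz":25},[34,63,17,61],{"fb":79,"pg":58,"q":50,"zs":91},{"g":76,"lff":77,"zt":98},78]}
After op 11 (replace /ki/3/g 37): {"iqh":[{"g":82,"mo":70},{"cp":7,"jwt":57,"lis":17,"req":8},[17,19,2],[52,12,30,0,77],[35,10,18,25]],"ki":[{"gp":57,"na":47,"r":81,"uaz":25},[34,63,17,61],{"fb":79,"pg":58,"q":50,"zs":91},{"g":37,"lff":77,"zt":98},78]}
After op 12 (add /iqh/0/w 99): {"iqh":[{"g":82,"mo":70,"w":99},{"cp":7,"jwt":57,"lis":17,"req":8},[17,19,2],[52,12,30,0,77],[35,10,18,25]],"ki":[{"gp":57,"na":47,"r":81,"uaz":25},[34,63,17,61],{"fb":79,"pg":58,"q":50,"zs":91},{"g":37,"lff":77,"zt":98},78]}
After op 13 (add /iqh/0/c 80): {"iqh":[{"c":80,"g":82,"mo":70,"w":99},{"cp":7,"jwt":57,"lis":17,"req":8},[17,19,2],[52,12,30,0,77],[35,10,18,25]],"ki":[{"gp":57,"na":47,"r":81,"uaz":25},[34,63,17,61],{"fb":79,"pg":58,"q":50,"zs":91},{"g":37,"lff":77,"zt":98},78]}
After op 14 (replace /iqh/0/c 78): {"iqh":[{"c":78,"g":82,"mo":70,"w":99},{"cp":7,"jwt":57,"lis":17,"req":8},[17,19,2],[52,12,30,0,77],[35,10,18,25]],"ki":[{"gp":57,"na":47,"r":81,"uaz":25},[34,63,17,61],{"fb":79,"pg":58,"q":50,"zs":91},{"g":37,"lff":77,"zt":98},78]}
After op 15 (replace /iqh/3 83): {"iqh":[{"c":78,"g":82,"mo":70,"w":99},{"cp":7,"jwt":57,"lis":17,"req":8},[17,19,2],83,[35,10,18,25]],"ki":[{"gp":57,"na":47,"r":81,"uaz":25},[34,63,17,61],{"fb":79,"pg":58,"q":50,"zs":91},{"g":37,"lff":77,"zt":98},78]}
After op 16 (add /iqh/0/fst 93): {"iqh":[{"c":78,"fst":93,"g":82,"mo":70,"w":99},{"cp":7,"jwt":57,"lis":17,"req":8},[17,19,2],83,[35,10,18,25]],"ki":[{"gp":57,"na":47,"r":81,"uaz":25},[34,63,17,61],{"fb":79,"pg":58,"q":50,"zs":91},{"g":37,"lff":77,"zt":98},78]}
After op 17 (add /ki/1/4 72): {"iqh":[{"c":78,"fst":93,"g":82,"mo":70,"w":99},{"cp":7,"jwt":57,"lis":17,"req":8},[17,19,2],83,[35,10,18,25]],"ki":[{"gp":57,"na":47,"r":81,"uaz":25},[34,63,17,61,72],{"fb":79,"pg":58,"q":50,"zs":91},{"g":37,"lff":77,"zt":98},78]}
After op 18 (add /ki 44): {"iqh":[{"c":78,"fst":93,"g":82,"mo":70,"w":99},{"cp":7,"jwt":57,"lis":17,"req":8},[17,19,2],83,[35,10,18,25]],"ki":44}
After op 19 (replace /iqh/0/fst 9): {"iqh":[{"c":78,"fst":9,"g":82,"mo":70,"w":99},{"cp":7,"jwt":57,"lis":17,"req":8},[17,19,2],83,[35,10,18,25]],"ki":44}
After op 20 (replace /iqh/0 16): {"iqh":[16,{"cp":7,"jwt":57,"lis":17,"req":8},[17,19,2],83,[35,10,18,25]],"ki":44}
After op 21 (add /iqh/1 52): {"iqh":[16,52,{"cp":7,"jwt":57,"lis":17,"req":8},[17,19,2],83,[35,10,18,25]],"ki":44}
After op 22 (add /iqh/2/kd 34): {"iqh":[16,52,{"cp":7,"jwt":57,"kd":34,"lis":17,"req":8},[17,19,2],83,[35,10,18,25]],"ki":44}
After op 23 (add /iqh/3/0 59): {"iqh":[16,52,{"cp":7,"jwt":57,"kd":34,"lis":17,"req":8},[59,17,19,2],83,[35,10,18,25]],"ki":44}
Size at path /iqh/3: 4

Answer: 4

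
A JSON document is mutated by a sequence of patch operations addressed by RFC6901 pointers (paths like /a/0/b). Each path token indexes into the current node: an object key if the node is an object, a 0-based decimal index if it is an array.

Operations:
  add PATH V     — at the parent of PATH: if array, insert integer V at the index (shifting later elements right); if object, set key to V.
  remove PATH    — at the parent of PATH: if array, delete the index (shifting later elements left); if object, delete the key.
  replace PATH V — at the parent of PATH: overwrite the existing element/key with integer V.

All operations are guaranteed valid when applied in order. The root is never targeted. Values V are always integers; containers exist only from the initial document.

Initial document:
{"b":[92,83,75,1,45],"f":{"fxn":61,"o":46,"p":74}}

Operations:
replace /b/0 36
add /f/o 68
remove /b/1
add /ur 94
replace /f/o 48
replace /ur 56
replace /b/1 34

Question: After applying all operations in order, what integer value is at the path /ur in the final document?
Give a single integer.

Answer: 56

Derivation:
After op 1 (replace /b/0 36): {"b":[36,83,75,1,45],"f":{"fxn":61,"o":46,"p":74}}
After op 2 (add /f/o 68): {"b":[36,83,75,1,45],"f":{"fxn":61,"o":68,"p":74}}
After op 3 (remove /b/1): {"b":[36,75,1,45],"f":{"fxn":61,"o":68,"p":74}}
After op 4 (add /ur 94): {"b":[36,75,1,45],"f":{"fxn":61,"o":68,"p":74},"ur":94}
After op 5 (replace /f/o 48): {"b":[36,75,1,45],"f":{"fxn":61,"o":48,"p":74},"ur":94}
After op 6 (replace /ur 56): {"b":[36,75,1,45],"f":{"fxn":61,"o":48,"p":74},"ur":56}
After op 7 (replace /b/1 34): {"b":[36,34,1,45],"f":{"fxn":61,"o":48,"p":74},"ur":56}
Value at /ur: 56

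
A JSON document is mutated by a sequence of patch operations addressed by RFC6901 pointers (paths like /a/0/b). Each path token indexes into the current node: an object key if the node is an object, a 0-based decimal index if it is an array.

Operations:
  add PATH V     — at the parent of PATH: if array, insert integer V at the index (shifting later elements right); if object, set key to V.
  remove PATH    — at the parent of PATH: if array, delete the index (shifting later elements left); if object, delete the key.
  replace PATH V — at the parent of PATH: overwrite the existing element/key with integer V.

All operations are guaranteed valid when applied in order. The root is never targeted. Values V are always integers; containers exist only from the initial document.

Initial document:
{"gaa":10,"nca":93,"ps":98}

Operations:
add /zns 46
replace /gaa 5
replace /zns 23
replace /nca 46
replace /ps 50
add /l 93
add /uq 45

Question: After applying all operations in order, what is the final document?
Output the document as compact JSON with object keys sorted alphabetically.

After op 1 (add /zns 46): {"gaa":10,"nca":93,"ps":98,"zns":46}
After op 2 (replace /gaa 5): {"gaa":5,"nca":93,"ps":98,"zns":46}
After op 3 (replace /zns 23): {"gaa":5,"nca":93,"ps":98,"zns":23}
After op 4 (replace /nca 46): {"gaa":5,"nca":46,"ps":98,"zns":23}
After op 5 (replace /ps 50): {"gaa":5,"nca":46,"ps":50,"zns":23}
After op 6 (add /l 93): {"gaa":5,"l":93,"nca":46,"ps":50,"zns":23}
After op 7 (add /uq 45): {"gaa":5,"l":93,"nca":46,"ps":50,"uq":45,"zns":23}

Answer: {"gaa":5,"l":93,"nca":46,"ps":50,"uq":45,"zns":23}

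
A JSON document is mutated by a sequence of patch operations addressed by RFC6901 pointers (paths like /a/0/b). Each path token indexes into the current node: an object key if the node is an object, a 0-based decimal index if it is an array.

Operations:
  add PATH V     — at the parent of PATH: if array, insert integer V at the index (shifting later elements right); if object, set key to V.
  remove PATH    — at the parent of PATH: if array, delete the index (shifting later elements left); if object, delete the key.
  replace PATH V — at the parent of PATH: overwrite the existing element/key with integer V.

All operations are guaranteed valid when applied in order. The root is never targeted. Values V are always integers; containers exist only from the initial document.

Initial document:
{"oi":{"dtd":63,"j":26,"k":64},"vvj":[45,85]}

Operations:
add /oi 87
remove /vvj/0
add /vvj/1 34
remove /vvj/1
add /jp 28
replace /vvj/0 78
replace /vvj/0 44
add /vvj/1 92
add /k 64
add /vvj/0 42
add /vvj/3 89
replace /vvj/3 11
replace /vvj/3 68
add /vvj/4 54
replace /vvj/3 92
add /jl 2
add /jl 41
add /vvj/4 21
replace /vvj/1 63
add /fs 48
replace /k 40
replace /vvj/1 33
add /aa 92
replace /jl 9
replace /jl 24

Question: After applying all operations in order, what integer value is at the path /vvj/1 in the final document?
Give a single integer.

After op 1 (add /oi 87): {"oi":87,"vvj":[45,85]}
After op 2 (remove /vvj/0): {"oi":87,"vvj":[85]}
After op 3 (add /vvj/1 34): {"oi":87,"vvj":[85,34]}
After op 4 (remove /vvj/1): {"oi":87,"vvj":[85]}
After op 5 (add /jp 28): {"jp":28,"oi":87,"vvj":[85]}
After op 6 (replace /vvj/0 78): {"jp":28,"oi":87,"vvj":[78]}
After op 7 (replace /vvj/0 44): {"jp":28,"oi":87,"vvj":[44]}
After op 8 (add /vvj/1 92): {"jp":28,"oi":87,"vvj":[44,92]}
After op 9 (add /k 64): {"jp":28,"k":64,"oi":87,"vvj":[44,92]}
After op 10 (add /vvj/0 42): {"jp":28,"k":64,"oi":87,"vvj":[42,44,92]}
After op 11 (add /vvj/3 89): {"jp":28,"k":64,"oi":87,"vvj":[42,44,92,89]}
After op 12 (replace /vvj/3 11): {"jp":28,"k":64,"oi":87,"vvj":[42,44,92,11]}
After op 13 (replace /vvj/3 68): {"jp":28,"k":64,"oi":87,"vvj":[42,44,92,68]}
After op 14 (add /vvj/4 54): {"jp":28,"k":64,"oi":87,"vvj":[42,44,92,68,54]}
After op 15 (replace /vvj/3 92): {"jp":28,"k":64,"oi":87,"vvj":[42,44,92,92,54]}
After op 16 (add /jl 2): {"jl":2,"jp":28,"k":64,"oi":87,"vvj":[42,44,92,92,54]}
After op 17 (add /jl 41): {"jl":41,"jp":28,"k":64,"oi":87,"vvj":[42,44,92,92,54]}
After op 18 (add /vvj/4 21): {"jl":41,"jp":28,"k":64,"oi":87,"vvj":[42,44,92,92,21,54]}
After op 19 (replace /vvj/1 63): {"jl":41,"jp":28,"k":64,"oi":87,"vvj":[42,63,92,92,21,54]}
After op 20 (add /fs 48): {"fs":48,"jl":41,"jp":28,"k":64,"oi":87,"vvj":[42,63,92,92,21,54]}
After op 21 (replace /k 40): {"fs":48,"jl":41,"jp":28,"k":40,"oi":87,"vvj":[42,63,92,92,21,54]}
After op 22 (replace /vvj/1 33): {"fs":48,"jl":41,"jp":28,"k":40,"oi":87,"vvj":[42,33,92,92,21,54]}
After op 23 (add /aa 92): {"aa":92,"fs":48,"jl":41,"jp":28,"k":40,"oi":87,"vvj":[42,33,92,92,21,54]}
After op 24 (replace /jl 9): {"aa":92,"fs":48,"jl":9,"jp":28,"k":40,"oi":87,"vvj":[42,33,92,92,21,54]}
After op 25 (replace /jl 24): {"aa":92,"fs":48,"jl":24,"jp":28,"k":40,"oi":87,"vvj":[42,33,92,92,21,54]}
Value at /vvj/1: 33

Answer: 33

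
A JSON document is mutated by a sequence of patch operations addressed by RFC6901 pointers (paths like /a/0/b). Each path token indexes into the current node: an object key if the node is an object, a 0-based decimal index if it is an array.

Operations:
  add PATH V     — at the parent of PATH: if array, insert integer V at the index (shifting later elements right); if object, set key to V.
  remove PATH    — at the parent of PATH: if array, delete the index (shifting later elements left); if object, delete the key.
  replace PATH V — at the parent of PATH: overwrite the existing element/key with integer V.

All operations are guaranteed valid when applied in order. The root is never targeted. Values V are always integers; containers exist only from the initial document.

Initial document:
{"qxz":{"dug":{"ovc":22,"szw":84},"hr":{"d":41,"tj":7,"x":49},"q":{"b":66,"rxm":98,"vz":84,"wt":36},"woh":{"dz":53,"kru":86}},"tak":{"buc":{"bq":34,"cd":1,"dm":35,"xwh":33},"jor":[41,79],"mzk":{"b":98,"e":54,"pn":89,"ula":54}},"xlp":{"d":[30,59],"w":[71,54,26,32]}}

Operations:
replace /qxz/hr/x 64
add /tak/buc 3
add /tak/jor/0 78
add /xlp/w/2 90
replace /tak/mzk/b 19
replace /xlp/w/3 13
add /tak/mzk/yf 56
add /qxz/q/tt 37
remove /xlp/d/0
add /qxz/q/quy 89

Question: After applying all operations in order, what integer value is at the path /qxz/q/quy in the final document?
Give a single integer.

After op 1 (replace /qxz/hr/x 64): {"qxz":{"dug":{"ovc":22,"szw":84},"hr":{"d":41,"tj":7,"x":64},"q":{"b":66,"rxm":98,"vz":84,"wt":36},"woh":{"dz":53,"kru":86}},"tak":{"buc":{"bq":34,"cd":1,"dm":35,"xwh":33},"jor":[41,79],"mzk":{"b":98,"e":54,"pn":89,"ula":54}},"xlp":{"d":[30,59],"w":[71,54,26,32]}}
After op 2 (add /tak/buc 3): {"qxz":{"dug":{"ovc":22,"szw":84},"hr":{"d":41,"tj":7,"x":64},"q":{"b":66,"rxm":98,"vz":84,"wt":36},"woh":{"dz":53,"kru":86}},"tak":{"buc":3,"jor":[41,79],"mzk":{"b":98,"e":54,"pn":89,"ula":54}},"xlp":{"d":[30,59],"w":[71,54,26,32]}}
After op 3 (add /tak/jor/0 78): {"qxz":{"dug":{"ovc":22,"szw":84},"hr":{"d":41,"tj":7,"x":64},"q":{"b":66,"rxm":98,"vz":84,"wt":36},"woh":{"dz":53,"kru":86}},"tak":{"buc":3,"jor":[78,41,79],"mzk":{"b":98,"e":54,"pn":89,"ula":54}},"xlp":{"d":[30,59],"w":[71,54,26,32]}}
After op 4 (add /xlp/w/2 90): {"qxz":{"dug":{"ovc":22,"szw":84},"hr":{"d":41,"tj":7,"x":64},"q":{"b":66,"rxm":98,"vz":84,"wt":36},"woh":{"dz":53,"kru":86}},"tak":{"buc":3,"jor":[78,41,79],"mzk":{"b":98,"e":54,"pn":89,"ula":54}},"xlp":{"d":[30,59],"w":[71,54,90,26,32]}}
After op 5 (replace /tak/mzk/b 19): {"qxz":{"dug":{"ovc":22,"szw":84},"hr":{"d":41,"tj":7,"x":64},"q":{"b":66,"rxm":98,"vz":84,"wt":36},"woh":{"dz":53,"kru":86}},"tak":{"buc":3,"jor":[78,41,79],"mzk":{"b":19,"e":54,"pn":89,"ula":54}},"xlp":{"d":[30,59],"w":[71,54,90,26,32]}}
After op 6 (replace /xlp/w/3 13): {"qxz":{"dug":{"ovc":22,"szw":84},"hr":{"d":41,"tj":7,"x":64},"q":{"b":66,"rxm":98,"vz":84,"wt":36},"woh":{"dz":53,"kru":86}},"tak":{"buc":3,"jor":[78,41,79],"mzk":{"b":19,"e":54,"pn":89,"ula":54}},"xlp":{"d":[30,59],"w":[71,54,90,13,32]}}
After op 7 (add /tak/mzk/yf 56): {"qxz":{"dug":{"ovc":22,"szw":84},"hr":{"d":41,"tj":7,"x":64},"q":{"b":66,"rxm":98,"vz":84,"wt":36},"woh":{"dz":53,"kru":86}},"tak":{"buc":3,"jor":[78,41,79],"mzk":{"b":19,"e":54,"pn":89,"ula":54,"yf":56}},"xlp":{"d":[30,59],"w":[71,54,90,13,32]}}
After op 8 (add /qxz/q/tt 37): {"qxz":{"dug":{"ovc":22,"szw":84},"hr":{"d":41,"tj":7,"x":64},"q":{"b":66,"rxm":98,"tt":37,"vz":84,"wt":36},"woh":{"dz":53,"kru":86}},"tak":{"buc":3,"jor":[78,41,79],"mzk":{"b":19,"e":54,"pn":89,"ula":54,"yf":56}},"xlp":{"d":[30,59],"w":[71,54,90,13,32]}}
After op 9 (remove /xlp/d/0): {"qxz":{"dug":{"ovc":22,"szw":84},"hr":{"d":41,"tj":7,"x":64},"q":{"b":66,"rxm":98,"tt":37,"vz":84,"wt":36},"woh":{"dz":53,"kru":86}},"tak":{"buc":3,"jor":[78,41,79],"mzk":{"b":19,"e":54,"pn":89,"ula":54,"yf":56}},"xlp":{"d":[59],"w":[71,54,90,13,32]}}
After op 10 (add /qxz/q/quy 89): {"qxz":{"dug":{"ovc":22,"szw":84},"hr":{"d":41,"tj":7,"x":64},"q":{"b":66,"quy":89,"rxm":98,"tt":37,"vz":84,"wt":36},"woh":{"dz":53,"kru":86}},"tak":{"buc":3,"jor":[78,41,79],"mzk":{"b":19,"e":54,"pn":89,"ula":54,"yf":56}},"xlp":{"d":[59],"w":[71,54,90,13,32]}}
Value at /qxz/q/quy: 89

Answer: 89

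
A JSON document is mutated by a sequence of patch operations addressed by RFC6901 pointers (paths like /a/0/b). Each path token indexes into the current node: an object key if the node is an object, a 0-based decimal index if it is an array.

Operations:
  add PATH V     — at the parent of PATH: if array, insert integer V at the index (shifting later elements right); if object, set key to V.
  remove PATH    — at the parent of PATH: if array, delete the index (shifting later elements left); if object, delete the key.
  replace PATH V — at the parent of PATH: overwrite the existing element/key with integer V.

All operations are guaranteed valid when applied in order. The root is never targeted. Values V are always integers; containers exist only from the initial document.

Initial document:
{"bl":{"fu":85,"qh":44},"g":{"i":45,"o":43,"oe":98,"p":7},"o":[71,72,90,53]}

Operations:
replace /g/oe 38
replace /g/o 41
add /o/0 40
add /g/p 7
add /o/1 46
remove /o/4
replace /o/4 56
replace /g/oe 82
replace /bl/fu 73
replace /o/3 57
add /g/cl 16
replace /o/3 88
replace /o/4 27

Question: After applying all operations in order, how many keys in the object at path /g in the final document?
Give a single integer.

Answer: 5

Derivation:
After op 1 (replace /g/oe 38): {"bl":{"fu":85,"qh":44},"g":{"i":45,"o":43,"oe":38,"p":7},"o":[71,72,90,53]}
After op 2 (replace /g/o 41): {"bl":{"fu":85,"qh":44},"g":{"i":45,"o":41,"oe":38,"p":7},"o":[71,72,90,53]}
After op 3 (add /o/0 40): {"bl":{"fu":85,"qh":44},"g":{"i":45,"o":41,"oe":38,"p":7},"o":[40,71,72,90,53]}
After op 4 (add /g/p 7): {"bl":{"fu":85,"qh":44},"g":{"i":45,"o":41,"oe":38,"p":7},"o":[40,71,72,90,53]}
After op 5 (add /o/1 46): {"bl":{"fu":85,"qh":44},"g":{"i":45,"o":41,"oe":38,"p":7},"o":[40,46,71,72,90,53]}
After op 6 (remove /o/4): {"bl":{"fu":85,"qh":44},"g":{"i":45,"o":41,"oe":38,"p":7},"o":[40,46,71,72,53]}
After op 7 (replace /o/4 56): {"bl":{"fu":85,"qh":44},"g":{"i":45,"o":41,"oe":38,"p":7},"o":[40,46,71,72,56]}
After op 8 (replace /g/oe 82): {"bl":{"fu":85,"qh":44},"g":{"i":45,"o":41,"oe":82,"p":7},"o":[40,46,71,72,56]}
After op 9 (replace /bl/fu 73): {"bl":{"fu":73,"qh":44},"g":{"i":45,"o":41,"oe":82,"p":7},"o":[40,46,71,72,56]}
After op 10 (replace /o/3 57): {"bl":{"fu":73,"qh":44},"g":{"i":45,"o":41,"oe":82,"p":7},"o":[40,46,71,57,56]}
After op 11 (add /g/cl 16): {"bl":{"fu":73,"qh":44},"g":{"cl":16,"i":45,"o":41,"oe":82,"p":7},"o":[40,46,71,57,56]}
After op 12 (replace /o/3 88): {"bl":{"fu":73,"qh":44},"g":{"cl":16,"i":45,"o":41,"oe":82,"p":7},"o":[40,46,71,88,56]}
After op 13 (replace /o/4 27): {"bl":{"fu":73,"qh":44},"g":{"cl":16,"i":45,"o":41,"oe":82,"p":7},"o":[40,46,71,88,27]}
Size at path /g: 5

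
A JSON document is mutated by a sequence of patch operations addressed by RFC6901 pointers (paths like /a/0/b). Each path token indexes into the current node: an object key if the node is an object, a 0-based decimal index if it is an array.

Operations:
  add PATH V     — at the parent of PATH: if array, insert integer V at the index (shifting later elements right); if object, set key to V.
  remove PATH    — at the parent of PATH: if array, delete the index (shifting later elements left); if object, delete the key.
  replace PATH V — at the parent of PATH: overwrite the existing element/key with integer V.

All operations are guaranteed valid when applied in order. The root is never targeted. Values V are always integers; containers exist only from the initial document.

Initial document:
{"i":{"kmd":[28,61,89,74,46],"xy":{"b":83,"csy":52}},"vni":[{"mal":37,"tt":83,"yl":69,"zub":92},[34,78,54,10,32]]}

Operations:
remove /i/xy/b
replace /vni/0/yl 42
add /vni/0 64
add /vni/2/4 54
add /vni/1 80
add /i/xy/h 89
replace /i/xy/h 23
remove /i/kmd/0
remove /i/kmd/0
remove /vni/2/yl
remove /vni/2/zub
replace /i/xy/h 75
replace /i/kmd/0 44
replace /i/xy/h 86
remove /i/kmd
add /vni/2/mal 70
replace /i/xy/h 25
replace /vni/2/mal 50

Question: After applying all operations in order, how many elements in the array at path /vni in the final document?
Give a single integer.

Answer: 4

Derivation:
After op 1 (remove /i/xy/b): {"i":{"kmd":[28,61,89,74,46],"xy":{"csy":52}},"vni":[{"mal":37,"tt":83,"yl":69,"zub":92},[34,78,54,10,32]]}
After op 2 (replace /vni/0/yl 42): {"i":{"kmd":[28,61,89,74,46],"xy":{"csy":52}},"vni":[{"mal":37,"tt":83,"yl":42,"zub":92},[34,78,54,10,32]]}
After op 3 (add /vni/0 64): {"i":{"kmd":[28,61,89,74,46],"xy":{"csy":52}},"vni":[64,{"mal":37,"tt":83,"yl":42,"zub":92},[34,78,54,10,32]]}
After op 4 (add /vni/2/4 54): {"i":{"kmd":[28,61,89,74,46],"xy":{"csy":52}},"vni":[64,{"mal":37,"tt":83,"yl":42,"zub":92},[34,78,54,10,54,32]]}
After op 5 (add /vni/1 80): {"i":{"kmd":[28,61,89,74,46],"xy":{"csy":52}},"vni":[64,80,{"mal":37,"tt":83,"yl":42,"zub":92},[34,78,54,10,54,32]]}
After op 6 (add /i/xy/h 89): {"i":{"kmd":[28,61,89,74,46],"xy":{"csy":52,"h":89}},"vni":[64,80,{"mal":37,"tt":83,"yl":42,"zub":92},[34,78,54,10,54,32]]}
After op 7 (replace /i/xy/h 23): {"i":{"kmd":[28,61,89,74,46],"xy":{"csy":52,"h":23}},"vni":[64,80,{"mal":37,"tt":83,"yl":42,"zub":92},[34,78,54,10,54,32]]}
After op 8 (remove /i/kmd/0): {"i":{"kmd":[61,89,74,46],"xy":{"csy":52,"h":23}},"vni":[64,80,{"mal":37,"tt":83,"yl":42,"zub":92},[34,78,54,10,54,32]]}
After op 9 (remove /i/kmd/0): {"i":{"kmd":[89,74,46],"xy":{"csy":52,"h":23}},"vni":[64,80,{"mal":37,"tt":83,"yl":42,"zub":92},[34,78,54,10,54,32]]}
After op 10 (remove /vni/2/yl): {"i":{"kmd":[89,74,46],"xy":{"csy":52,"h":23}},"vni":[64,80,{"mal":37,"tt":83,"zub":92},[34,78,54,10,54,32]]}
After op 11 (remove /vni/2/zub): {"i":{"kmd":[89,74,46],"xy":{"csy":52,"h":23}},"vni":[64,80,{"mal":37,"tt":83},[34,78,54,10,54,32]]}
After op 12 (replace /i/xy/h 75): {"i":{"kmd":[89,74,46],"xy":{"csy":52,"h":75}},"vni":[64,80,{"mal":37,"tt":83},[34,78,54,10,54,32]]}
After op 13 (replace /i/kmd/0 44): {"i":{"kmd":[44,74,46],"xy":{"csy":52,"h":75}},"vni":[64,80,{"mal":37,"tt":83},[34,78,54,10,54,32]]}
After op 14 (replace /i/xy/h 86): {"i":{"kmd":[44,74,46],"xy":{"csy":52,"h":86}},"vni":[64,80,{"mal":37,"tt":83},[34,78,54,10,54,32]]}
After op 15 (remove /i/kmd): {"i":{"xy":{"csy":52,"h":86}},"vni":[64,80,{"mal":37,"tt":83},[34,78,54,10,54,32]]}
After op 16 (add /vni/2/mal 70): {"i":{"xy":{"csy":52,"h":86}},"vni":[64,80,{"mal":70,"tt":83},[34,78,54,10,54,32]]}
After op 17 (replace /i/xy/h 25): {"i":{"xy":{"csy":52,"h":25}},"vni":[64,80,{"mal":70,"tt":83},[34,78,54,10,54,32]]}
After op 18 (replace /vni/2/mal 50): {"i":{"xy":{"csy":52,"h":25}},"vni":[64,80,{"mal":50,"tt":83},[34,78,54,10,54,32]]}
Size at path /vni: 4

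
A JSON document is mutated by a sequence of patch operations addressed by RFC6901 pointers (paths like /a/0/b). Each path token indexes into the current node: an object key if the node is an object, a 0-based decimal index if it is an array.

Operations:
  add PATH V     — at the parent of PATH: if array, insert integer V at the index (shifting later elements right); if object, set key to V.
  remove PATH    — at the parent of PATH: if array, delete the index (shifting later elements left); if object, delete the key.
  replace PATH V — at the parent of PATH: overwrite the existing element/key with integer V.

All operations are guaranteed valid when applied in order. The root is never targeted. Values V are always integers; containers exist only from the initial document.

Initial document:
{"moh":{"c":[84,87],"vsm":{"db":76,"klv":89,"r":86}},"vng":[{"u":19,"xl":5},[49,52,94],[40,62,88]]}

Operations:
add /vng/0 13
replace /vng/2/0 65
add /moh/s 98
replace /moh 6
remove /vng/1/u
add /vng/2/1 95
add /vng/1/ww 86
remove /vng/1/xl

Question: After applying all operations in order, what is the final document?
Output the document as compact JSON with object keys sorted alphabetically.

Answer: {"moh":6,"vng":[13,{"ww":86},[65,95,52,94],[40,62,88]]}

Derivation:
After op 1 (add /vng/0 13): {"moh":{"c":[84,87],"vsm":{"db":76,"klv":89,"r":86}},"vng":[13,{"u":19,"xl":5},[49,52,94],[40,62,88]]}
After op 2 (replace /vng/2/0 65): {"moh":{"c":[84,87],"vsm":{"db":76,"klv":89,"r":86}},"vng":[13,{"u":19,"xl":5},[65,52,94],[40,62,88]]}
After op 3 (add /moh/s 98): {"moh":{"c":[84,87],"s":98,"vsm":{"db":76,"klv":89,"r":86}},"vng":[13,{"u":19,"xl":5},[65,52,94],[40,62,88]]}
After op 4 (replace /moh 6): {"moh":6,"vng":[13,{"u":19,"xl":5},[65,52,94],[40,62,88]]}
After op 5 (remove /vng/1/u): {"moh":6,"vng":[13,{"xl":5},[65,52,94],[40,62,88]]}
After op 6 (add /vng/2/1 95): {"moh":6,"vng":[13,{"xl":5},[65,95,52,94],[40,62,88]]}
After op 7 (add /vng/1/ww 86): {"moh":6,"vng":[13,{"ww":86,"xl":5},[65,95,52,94],[40,62,88]]}
After op 8 (remove /vng/1/xl): {"moh":6,"vng":[13,{"ww":86},[65,95,52,94],[40,62,88]]}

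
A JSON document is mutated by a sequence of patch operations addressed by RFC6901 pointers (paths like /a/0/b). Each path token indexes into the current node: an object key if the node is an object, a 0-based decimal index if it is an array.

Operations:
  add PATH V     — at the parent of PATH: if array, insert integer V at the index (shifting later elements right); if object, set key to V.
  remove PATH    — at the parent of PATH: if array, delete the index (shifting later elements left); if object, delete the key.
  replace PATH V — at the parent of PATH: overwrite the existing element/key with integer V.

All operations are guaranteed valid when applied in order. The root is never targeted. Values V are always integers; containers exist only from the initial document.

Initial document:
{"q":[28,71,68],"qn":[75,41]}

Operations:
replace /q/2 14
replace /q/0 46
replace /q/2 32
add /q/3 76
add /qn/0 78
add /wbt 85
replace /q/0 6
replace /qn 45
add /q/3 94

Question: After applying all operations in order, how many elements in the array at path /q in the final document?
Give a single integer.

Answer: 5

Derivation:
After op 1 (replace /q/2 14): {"q":[28,71,14],"qn":[75,41]}
After op 2 (replace /q/0 46): {"q":[46,71,14],"qn":[75,41]}
After op 3 (replace /q/2 32): {"q":[46,71,32],"qn":[75,41]}
After op 4 (add /q/3 76): {"q":[46,71,32,76],"qn":[75,41]}
After op 5 (add /qn/0 78): {"q":[46,71,32,76],"qn":[78,75,41]}
After op 6 (add /wbt 85): {"q":[46,71,32,76],"qn":[78,75,41],"wbt":85}
After op 7 (replace /q/0 6): {"q":[6,71,32,76],"qn":[78,75,41],"wbt":85}
After op 8 (replace /qn 45): {"q":[6,71,32,76],"qn":45,"wbt":85}
After op 9 (add /q/3 94): {"q":[6,71,32,94,76],"qn":45,"wbt":85}
Size at path /q: 5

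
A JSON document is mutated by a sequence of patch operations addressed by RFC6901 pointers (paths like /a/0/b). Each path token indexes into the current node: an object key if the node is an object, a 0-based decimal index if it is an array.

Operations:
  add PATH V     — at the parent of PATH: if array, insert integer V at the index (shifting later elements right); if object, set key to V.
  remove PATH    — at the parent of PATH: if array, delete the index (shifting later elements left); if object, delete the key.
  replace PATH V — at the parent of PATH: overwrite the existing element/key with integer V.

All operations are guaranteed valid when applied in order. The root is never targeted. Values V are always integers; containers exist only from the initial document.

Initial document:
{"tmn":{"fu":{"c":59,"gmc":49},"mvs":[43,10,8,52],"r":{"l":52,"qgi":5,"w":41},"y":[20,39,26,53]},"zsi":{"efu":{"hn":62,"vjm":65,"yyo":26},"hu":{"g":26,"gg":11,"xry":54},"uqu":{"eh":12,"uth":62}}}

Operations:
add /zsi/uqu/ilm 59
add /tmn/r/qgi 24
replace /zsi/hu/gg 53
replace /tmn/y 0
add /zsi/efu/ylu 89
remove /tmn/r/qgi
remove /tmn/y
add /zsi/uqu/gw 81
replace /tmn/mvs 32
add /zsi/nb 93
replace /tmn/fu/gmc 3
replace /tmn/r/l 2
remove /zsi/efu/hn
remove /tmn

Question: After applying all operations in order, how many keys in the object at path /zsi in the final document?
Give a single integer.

Answer: 4

Derivation:
After op 1 (add /zsi/uqu/ilm 59): {"tmn":{"fu":{"c":59,"gmc":49},"mvs":[43,10,8,52],"r":{"l":52,"qgi":5,"w":41},"y":[20,39,26,53]},"zsi":{"efu":{"hn":62,"vjm":65,"yyo":26},"hu":{"g":26,"gg":11,"xry":54},"uqu":{"eh":12,"ilm":59,"uth":62}}}
After op 2 (add /tmn/r/qgi 24): {"tmn":{"fu":{"c":59,"gmc":49},"mvs":[43,10,8,52],"r":{"l":52,"qgi":24,"w":41},"y":[20,39,26,53]},"zsi":{"efu":{"hn":62,"vjm":65,"yyo":26},"hu":{"g":26,"gg":11,"xry":54},"uqu":{"eh":12,"ilm":59,"uth":62}}}
After op 3 (replace /zsi/hu/gg 53): {"tmn":{"fu":{"c":59,"gmc":49},"mvs":[43,10,8,52],"r":{"l":52,"qgi":24,"w":41},"y":[20,39,26,53]},"zsi":{"efu":{"hn":62,"vjm":65,"yyo":26},"hu":{"g":26,"gg":53,"xry":54},"uqu":{"eh":12,"ilm":59,"uth":62}}}
After op 4 (replace /tmn/y 0): {"tmn":{"fu":{"c":59,"gmc":49},"mvs":[43,10,8,52],"r":{"l":52,"qgi":24,"w":41},"y":0},"zsi":{"efu":{"hn":62,"vjm":65,"yyo":26},"hu":{"g":26,"gg":53,"xry":54},"uqu":{"eh":12,"ilm":59,"uth":62}}}
After op 5 (add /zsi/efu/ylu 89): {"tmn":{"fu":{"c":59,"gmc":49},"mvs":[43,10,8,52],"r":{"l":52,"qgi":24,"w":41},"y":0},"zsi":{"efu":{"hn":62,"vjm":65,"ylu":89,"yyo":26},"hu":{"g":26,"gg":53,"xry":54},"uqu":{"eh":12,"ilm":59,"uth":62}}}
After op 6 (remove /tmn/r/qgi): {"tmn":{"fu":{"c":59,"gmc":49},"mvs":[43,10,8,52],"r":{"l":52,"w":41},"y":0},"zsi":{"efu":{"hn":62,"vjm":65,"ylu":89,"yyo":26},"hu":{"g":26,"gg":53,"xry":54},"uqu":{"eh":12,"ilm":59,"uth":62}}}
After op 7 (remove /tmn/y): {"tmn":{"fu":{"c":59,"gmc":49},"mvs":[43,10,8,52],"r":{"l":52,"w":41}},"zsi":{"efu":{"hn":62,"vjm":65,"ylu":89,"yyo":26},"hu":{"g":26,"gg":53,"xry":54},"uqu":{"eh":12,"ilm":59,"uth":62}}}
After op 8 (add /zsi/uqu/gw 81): {"tmn":{"fu":{"c":59,"gmc":49},"mvs":[43,10,8,52],"r":{"l":52,"w":41}},"zsi":{"efu":{"hn":62,"vjm":65,"ylu":89,"yyo":26},"hu":{"g":26,"gg":53,"xry":54},"uqu":{"eh":12,"gw":81,"ilm":59,"uth":62}}}
After op 9 (replace /tmn/mvs 32): {"tmn":{"fu":{"c":59,"gmc":49},"mvs":32,"r":{"l":52,"w":41}},"zsi":{"efu":{"hn":62,"vjm":65,"ylu":89,"yyo":26},"hu":{"g":26,"gg":53,"xry":54},"uqu":{"eh":12,"gw":81,"ilm":59,"uth":62}}}
After op 10 (add /zsi/nb 93): {"tmn":{"fu":{"c":59,"gmc":49},"mvs":32,"r":{"l":52,"w":41}},"zsi":{"efu":{"hn":62,"vjm":65,"ylu":89,"yyo":26},"hu":{"g":26,"gg":53,"xry":54},"nb":93,"uqu":{"eh":12,"gw":81,"ilm":59,"uth":62}}}
After op 11 (replace /tmn/fu/gmc 3): {"tmn":{"fu":{"c":59,"gmc":3},"mvs":32,"r":{"l":52,"w":41}},"zsi":{"efu":{"hn":62,"vjm":65,"ylu":89,"yyo":26},"hu":{"g":26,"gg":53,"xry":54},"nb":93,"uqu":{"eh":12,"gw":81,"ilm":59,"uth":62}}}
After op 12 (replace /tmn/r/l 2): {"tmn":{"fu":{"c":59,"gmc":3},"mvs":32,"r":{"l":2,"w":41}},"zsi":{"efu":{"hn":62,"vjm":65,"ylu":89,"yyo":26},"hu":{"g":26,"gg":53,"xry":54},"nb":93,"uqu":{"eh":12,"gw":81,"ilm":59,"uth":62}}}
After op 13 (remove /zsi/efu/hn): {"tmn":{"fu":{"c":59,"gmc":3},"mvs":32,"r":{"l":2,"w":41}},"zsi":{"efu":{"vjm":65,"ylu":89,"yyo":26},"hu":{"g":26,"gg":53,"xry":54},"nb":93,"uqu":{"eh":12,"gw":81,"ilm":59,"uth":62}}}
After op 14 (remove /tmn): {"zsi":{"efu":{"vjm":65,"ylu":89,"yyo":26},"hu":{"g":26,"gg":53,"xry":54},"nb":93,"uqu":{"eh":12,"gw":81,"ilm":59,"uth":62}}}
Size at path /zsi: 4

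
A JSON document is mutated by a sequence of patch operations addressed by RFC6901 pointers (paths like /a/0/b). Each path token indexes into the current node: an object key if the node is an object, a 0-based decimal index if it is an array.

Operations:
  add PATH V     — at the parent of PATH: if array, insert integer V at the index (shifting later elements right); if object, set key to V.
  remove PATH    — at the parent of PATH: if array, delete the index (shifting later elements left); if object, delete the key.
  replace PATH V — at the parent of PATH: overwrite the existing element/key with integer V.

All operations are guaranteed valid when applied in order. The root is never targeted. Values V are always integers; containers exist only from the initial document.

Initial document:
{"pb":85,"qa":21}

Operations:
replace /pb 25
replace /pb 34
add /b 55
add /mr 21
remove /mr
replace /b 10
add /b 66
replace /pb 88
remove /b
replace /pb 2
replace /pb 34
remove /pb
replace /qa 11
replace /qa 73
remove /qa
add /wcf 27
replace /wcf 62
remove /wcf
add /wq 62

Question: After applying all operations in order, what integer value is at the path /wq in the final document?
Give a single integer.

After op 1 (replace /pb 25): {"pb":25,"qa":21}
After op 2 (replace /pb 34): {"pb":34,"qa":21}
After op 3 (add /b 55): {"b":55,"pb":34,"qa":21}
After op 4 (add /mr 21): {"b":55,"mr":21,"pb":34,"qa":21}
After op 5 (remove /mr): {"b":55,"pb":34,"qa":21}
After op 6 (replace /b 10): {"b":10,"pb":34,"qa":21}
After op 7 (add /b 66): {"b":66,"pb":34,"qa":21}
After op 8 (replace /pb 88): {"b":66,"pb":88,"qa":21}
After op 9 (remove /b): {"pb":88,"qa":21}
After op 10 (replace /pb 2): {"pb":2,"qa":21}
After op 11 (replace /pb 34): {"pb":34,"qa":21}
After op 12 (remove /pb): {"qa":21}
After op 13 (replace /qa 11): {"qa":11}
After op 14 (replace /qa 73): {"qa":73}
After op 15 (remove /qa): {}
After op 16 (add /wcf 27): {"wcf":27}
After op 17 (replace /wcf 62): {"wcf":62}
After op 18 (remove /wcf): {}
After op 19 (add /wq 62): {"wq":62}
Value at /wq: 62

Answer: 62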